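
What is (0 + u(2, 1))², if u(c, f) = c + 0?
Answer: 4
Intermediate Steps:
u(c, f) = c
(0 + u(2, 1))² = (0 + 2)² = 2² = 4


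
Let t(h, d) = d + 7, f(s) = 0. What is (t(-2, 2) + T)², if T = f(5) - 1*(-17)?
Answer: 676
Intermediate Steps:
t(h, d) = 7 + d
T = 17 (T = 0 - 1*(-17) = 0 + 17 = 17)
(t(-2, 2) + T)² = ((7 + 2) + 17)² = (9 + 17)² = 26² = 676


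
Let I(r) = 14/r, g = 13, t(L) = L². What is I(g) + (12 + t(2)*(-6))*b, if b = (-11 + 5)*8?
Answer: 7502/13 ≈ 577.08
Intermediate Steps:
b = -48 (b = -6*8 = -48)
I(g) + (12 + t(2)*(-6))*b = 14/13 + (12 + 2²*(-6))*(-48) = 14*(1/13) + (12 + 4*(-6))*(-48) = 14/13 + (12 - 24)*(-48) = 14/13 - 12*(-48) = 14/13 + 576 = 7502/13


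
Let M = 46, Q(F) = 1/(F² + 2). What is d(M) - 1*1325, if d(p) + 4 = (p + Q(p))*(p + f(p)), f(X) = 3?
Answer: 1959199/2118 ≈ 925.02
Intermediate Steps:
Q(F) = 1/(2 + F²)
d(p) = -4 + (3 + p)*(p + 1/(2 + p²)) (d(p) = -4 + (p + 1/(2 + p²))*(p + 3) = -4 + (p + 1/(2 + p²))*(3 + p) = -4 + (3 + p)*(p + 1/(2 + p²)))
d(M) - 1*1325 = (3 + 46 + (2 + 46²)*(-4 + 46² + 3*46))/(2 + 46²) - 1*1325 = (3 + 46 + (2 + 2116)*(-4 + 2116 + 138))/(2 + 2116) - 1325 = (3 + 46 + 2118*2250)/2118 - 1325 = (3 + 46 + 4765500)/2118 - 1325 = (1/2118)*4765549 - 1325 = 4765549/2118 - 1325 = 1959199/2118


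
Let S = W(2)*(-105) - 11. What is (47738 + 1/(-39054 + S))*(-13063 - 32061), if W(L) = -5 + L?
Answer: -41736259272438/19375 ≈ -2.1541e+9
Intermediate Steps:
S = 304 (S = (-5 + 2)*(-105) - 11 = -3*(-105) - 11 = 315 - 11 = 304)
(47738 + 1/(-39054 + S))*(-13063 - 32061) = (47738 + 1/(-39054 + 304))*(-13063 - 32061) = (47738 + 1/(-38750))*(-45124) = (47738 - 1/38750)*(-45124) = (1849847499/38750)*(-45124) = -41736259272438/19375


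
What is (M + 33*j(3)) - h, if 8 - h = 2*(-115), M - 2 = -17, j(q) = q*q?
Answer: 44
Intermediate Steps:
j(q) = q²
M = -15 (M = 2 - 17 = -15)
h = 238 (h = 8 - 2*(-115) = 8 - 1*(-230) = 8 + 230 = 238)
(M + 33*j(3)) - h = (-15 + 33*3²) - 1*238 = (-15 + 33*9) - 238 = (-15 + 297) - 238 = 282 - 238 = 44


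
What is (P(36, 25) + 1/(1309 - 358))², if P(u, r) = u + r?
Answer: 3365392144/904401 ≈ 3721.1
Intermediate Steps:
P(u, r) = r + u
(P(36, 25) + 1/(1309 - 358))² = ((25 + 36) + 1/(1309 - 358))² = (61 + 1/951)² = (58012/951)² = 3365392144/904401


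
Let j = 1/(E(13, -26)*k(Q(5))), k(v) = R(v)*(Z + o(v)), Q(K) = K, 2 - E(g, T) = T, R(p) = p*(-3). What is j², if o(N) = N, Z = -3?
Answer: 1/705600 ≈ 1.4172e-6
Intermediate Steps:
R(p) = -3*p
E(g, T) = 2 - T
k(v) = -3*v*(-3 + v) (k(v) = (-3*v)*(-3 + v) = -3*v*(-3 + v))
j = -1/840 (j = 1/((2 - 1*(-26))*((3*5*(3 - 1*5)))) = 1/((2 + 26)*((3*5*(3 - 5)))) = 1/(28*((3*5*(-2)))) = (1/28)/(-30) = (1/28)*(-1/30) = -1/840 ≈ -0.0011905)
j² = (-1/840)² = 1/705600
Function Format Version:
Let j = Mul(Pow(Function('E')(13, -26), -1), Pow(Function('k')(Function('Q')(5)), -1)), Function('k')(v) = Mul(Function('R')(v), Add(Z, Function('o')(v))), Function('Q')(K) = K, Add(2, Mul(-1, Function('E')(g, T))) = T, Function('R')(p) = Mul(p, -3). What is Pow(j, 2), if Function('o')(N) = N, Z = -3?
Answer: Rational(1, 705600) ≈ 1.4172e-6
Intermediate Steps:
Function('R')(p) = Mul(-3, p)
Function('E')(g, T) = Add(2, Mul(-1, T))
Function('k')(v) = Mul(-3, v, Add(-3, v)) (Function('k')(v) = Mul(Mul(-3, v), Add(-3, v)) = Mul(-3, v, Add(-3, v)))
j = Rational(-1, 840) (j = Mul(Pow(Add(2, Mul(-1, -26)), -1), Pow(Mul(3, 5, Add(3, Mul(-1, 5))), -1)) = Mul(Pow(Add(2, 26), -1), Pow(Mul(3, 5, Add(3, -5)), -1)) = Mul(Pow(28, -1), Pow(Mul(3, 5, -2), -1)) = Mul(Rational(1, 28), Pow(-30, -1)) = Mul(Rational(1, 28), Rational(-1, 30)) = Rational(-1, 840) ≈ -0.0011905)
Pow(j, 2) = Pow(Rational(-1, 840), 2) = Rational(1, 705600)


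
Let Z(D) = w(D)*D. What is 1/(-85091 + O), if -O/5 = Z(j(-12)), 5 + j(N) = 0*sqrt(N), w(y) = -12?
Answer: -1/85391 ≈ -1.1711e-5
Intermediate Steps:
j(N) = -5 (j(N) = -5 + 0*sqrt(N) = -5 + 0 = -5)
Z(D) = -12*D
O = -300 (O = -(-60)*(-5) = -5*60 = -300)
1/(-85091 + O) = 1/(-85091 - 300) = 1/(-85391) = -1/85391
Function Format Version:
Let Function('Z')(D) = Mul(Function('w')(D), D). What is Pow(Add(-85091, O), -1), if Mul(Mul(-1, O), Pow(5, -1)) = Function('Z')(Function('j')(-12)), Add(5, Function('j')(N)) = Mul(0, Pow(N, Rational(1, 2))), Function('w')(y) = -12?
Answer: Rational(-1, 85391) ≈ -1.1711e-5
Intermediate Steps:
Function('j')(N) = -5 (Function('j')(N) = Add(-5, Mul(0, Pow(N, Rational(1, 2)))) = Add(-5, 0) = -5)
Function('Z')(D) = Mul(-12, D)
O = -300 (O = Mul(-5, Mul(-12, -5)) = Mul(-5, 60) = -300)
Pow(Add(-85091, O), -1) = Pow(Add(-85091, -300), -1) = Pow(-85391, -1) = Rational(-1, 85391)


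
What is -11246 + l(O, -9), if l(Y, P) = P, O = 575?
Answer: -11255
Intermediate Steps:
-11246 + l(O, -9) = -11246 - 9 = -11255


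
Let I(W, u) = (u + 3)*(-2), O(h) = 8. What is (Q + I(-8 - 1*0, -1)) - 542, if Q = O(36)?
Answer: -538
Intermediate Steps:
Q = 8
I(W, u) = -6 - 2*u (I(W, u) = (3 + u)*(-2) = -6 - 2*u)
(Q + I(-8 - 1*0, -1)) - 542 = (8 + (-6 - 2*(-1))) - 542 = (8 + (-6 + 2)) - 542 = (8 - 4) - 542 = 4 - 542 = -538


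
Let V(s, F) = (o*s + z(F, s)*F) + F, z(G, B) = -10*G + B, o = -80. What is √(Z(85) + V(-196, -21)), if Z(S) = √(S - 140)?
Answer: √(15365 + I*√55) ≈ 123.96 + 0.0299*I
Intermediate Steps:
z(G, B) = B - 10*G
V(s, F) = F - 80*s + F*(s - 10*F) (V(s, F) = (-80*s + (s - 10*F)*F) + F = (-80*s + F*(s - 10*F)) + F = F - 80*s + F*(s - 10*F))
Z(S) = √(-140 + S)
√(Z(85) + V(-196, -21)) = √(√(-140 + 85) + (-21 - 80*(-196) - 1*(-21)*(-1*(-196) + 10*(-21)))) = √(√(-55) + (-21 + 15680 - 1*(-21)*(196 - 210))) = √(I*√55 + (-21 + 15680 - 1*(-21)*(-14))) = √(I*√55 + (-21 + 15680 - 294)) = √(I*√55 + 15365) = √(15365 + I*√55)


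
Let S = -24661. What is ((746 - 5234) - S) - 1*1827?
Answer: 18346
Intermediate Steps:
((746 - 5234) - S) - 1*1827 = ((746 - 5234) - 1*(-24661)) - 1*1827 = (-4488 + 24661) - 1827 = 20173 - 1827 = 18346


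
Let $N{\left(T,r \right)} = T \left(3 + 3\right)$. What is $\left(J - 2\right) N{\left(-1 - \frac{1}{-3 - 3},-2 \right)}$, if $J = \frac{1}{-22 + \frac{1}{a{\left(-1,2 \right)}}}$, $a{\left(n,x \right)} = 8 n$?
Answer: $\frac{1810}{177} \approx 10.226$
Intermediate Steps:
$N{\left(T,r \right)} = 6 T$ ($N{\left(T,r \right)} = T 6 = 6 T$)
$J = - \frac{8}{177}$ ($J = \frac{1}{-22 + \frac{1}{8 \left(-1\right)}} = \frac{1}{-22 + \frac{1}{-8}} = \frac{1}{-22 - \frac{1}{8}} = \frac{1}{- \frac{177}{8}} = - \frac{8}{177} \approx -0.045198$)
$\left(J - 2\right) N{\left(-1 - \frac{1}{-3 - 3},-2 \right)} = \left(- \frac{8}{177} - 2\right) 6 \left(-1 - \frac{1}{-3 - 3}\right) = - \frac{362 \cdot 6 \left(-1 - \frac{1}{-6}\right)}{177} = - \frac{362 \cdot 6 \left(-1 - - \frac{1}{6}\right)}{177} = - \frac{362 \cdot 6 \left(-1 + \frac{1}{6}\right)}{177} = - \frac{362 \cdot 6 \left(- \frac{5}{6}\right)}{177} = \left(- \frac{362}{177}\right) \left(-5\right) = \frac{1810}{177}$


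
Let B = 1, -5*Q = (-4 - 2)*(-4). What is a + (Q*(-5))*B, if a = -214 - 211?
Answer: -401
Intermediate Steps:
Q = -24/5 (Q = -(-4 - 2)*(-4)/5 = -(-6)*(-4)/5 = -⅕*24 = -24/5 ≈ -4.8000)
a = -425
a + (Q*(-5))*B = -425 - 24/5*(-5)*1 = -425 + 24*1 = -425 + 24 = -401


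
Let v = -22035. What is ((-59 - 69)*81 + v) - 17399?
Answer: -49802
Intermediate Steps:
((-59 - 69)*81 + v) - 17399 = ((-59 - 69)*81 - 22035) - 17399 = (-128*81 - 22035) - 17399 = (-10368 - 22035) - 17399 = -32403 - 17399 = -49802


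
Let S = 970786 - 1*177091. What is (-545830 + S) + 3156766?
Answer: 3404631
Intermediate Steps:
S = 793695 (S = 970786 - 177091 = 793695)
(-545830 + S) + 3156766 = (-545830 + 793695) + 3156766 = 247865 + 3156766 = 3404631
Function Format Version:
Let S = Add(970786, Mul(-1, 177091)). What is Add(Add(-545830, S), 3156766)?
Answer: 3404631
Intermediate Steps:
S = 793695 (S = Add(970786, -177091) = 793695)
Add(Add(-545830, S), 3156766) = Add(Add(-545830, 793695), 3156766) = Add(247865, 3156766) = 3404631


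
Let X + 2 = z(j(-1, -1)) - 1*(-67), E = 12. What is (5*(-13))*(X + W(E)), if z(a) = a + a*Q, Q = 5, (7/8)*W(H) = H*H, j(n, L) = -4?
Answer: -93535/7 ≈ -13362.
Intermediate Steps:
W(H) = 8*H**2/7 (W(H) = 8*(H*H)/7 = 8*H**2/7)
z(a) = 6*a (z(a) = a + a*5 = a + 5*a = 6*a)
X = 41 (X = -2 + (6*(-4) - 1*(-67)) = -2 + (-24 + 67) = -2 + 43 = 41)
(5*(-13))*(X + W(E)) = (5*(-13))*(41 + (8/7)*12**2) = -65*(41 + (8/7)*144) = -65*(41 + 1152/7) = -65*1439/7 = -93535/7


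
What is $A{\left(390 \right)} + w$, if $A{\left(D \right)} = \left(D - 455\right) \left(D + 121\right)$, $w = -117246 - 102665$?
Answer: $-253126$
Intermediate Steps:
$w = -219911$
$A{\left(D \right)} = \left(-455 + D\right) \left(121 + D\right)$
$A{\left(390 \right)} + w = \left(-55055 + 390^{2} - 130260\right) - 219911 = \left(-55055 + 152100 - 130260\right) - 219911 = -33215 - 219911 = -253126$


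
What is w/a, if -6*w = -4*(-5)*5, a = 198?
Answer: -25/297 ≈ -0.084175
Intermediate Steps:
w = -50/3 (w = -(-4*(-5))*5/6 = -10*5/3 = -1/6*100 = -50/3 ≈ -16.667)
w/a = -50/3/198 = -50/3*1/198 = -25/297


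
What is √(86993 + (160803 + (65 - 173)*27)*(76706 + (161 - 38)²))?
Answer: √14499639638 ≈ 1.2041e+5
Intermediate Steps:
√(86993 + (160803 + (65 - 173)*27)*(76706 + (161 - 38)²)) = √(86993 + (160803 - 108*27)*(76706 + 123²)) = √(86993 + (160803 - 2916)*(76706 + 15129)) = √(86993 + 157887*91835) = √(86993 + 14499552645) = √14499639638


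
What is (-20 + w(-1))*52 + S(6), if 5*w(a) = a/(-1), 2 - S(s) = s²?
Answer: -5318/5 ≈ -1063.6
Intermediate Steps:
S(s) = 2 - s²
w(a) = -a/5 (w(a) = (a/(-1))/5 = (a*(-1))/5 = (-a)/5 = -a/5)
(-20 + w(-1))*52 + S(6) = (-20 - ⅕*(-1))*52 + (2 - 1*6²) = (-20 + ⅕)*52 + (2 - 1*36) = -99/5*52 + (2 - 36) = -5148/5 - 34 = -5318/5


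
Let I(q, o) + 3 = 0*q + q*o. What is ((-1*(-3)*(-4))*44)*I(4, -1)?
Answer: 3696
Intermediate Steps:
I(q, o) = -3 + o*q (I(q, o) = -3 + (0*q + q*o) = -3 + (0 + o*q) = -3 + o*q)
((-1*(-3)*(-4))*44)*I(4, -1) = ((-1*(-3)*(-4))*44)*(-3 - 1*4) = ((3*(-4))*44)*(-3 - 4) = -12*44*(-7) = -528*(-7) = 3696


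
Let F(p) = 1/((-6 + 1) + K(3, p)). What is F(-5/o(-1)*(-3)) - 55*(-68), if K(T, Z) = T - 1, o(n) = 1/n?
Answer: 11219/3 ≈ 3739.7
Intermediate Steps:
K(T, Z) = -1 + T
F(p) = -⅓ (F(p) = 1/((-6 + 1) + (-1 + 3)) = 1/(-5 + 2) = 1/(-3) = -⅓)
F(-5/o(-1)*(-3)) - 55*(-68) = -⅓ - 55*(-68) = -⅓ + 3740 = 11219/3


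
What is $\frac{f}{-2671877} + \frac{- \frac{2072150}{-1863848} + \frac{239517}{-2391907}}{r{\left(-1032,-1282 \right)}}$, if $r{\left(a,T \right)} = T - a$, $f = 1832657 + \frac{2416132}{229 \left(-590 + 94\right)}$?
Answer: $- \frac{1041824806004450682389163}{1510011978551231254463000} \approx -0.68994$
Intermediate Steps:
$f = \frac{52039524139}{28396}$ ($f = 1832657 + \frac{2416132}{229 \left(-496\right)} = 1832657 + \frac{2416132}{-113584} = 1832657 + 2416132 \left(- \frac{1}{113584}\right) = 1832657 - \frac{604033}{28396} = \frac{52039524139}{28396} \approx 1.8326 \cdot 10^{6}$)
$\frac{f}{-2671877} + \frac{- \frac{2072150}{-1863848} + \frac{239517}{-2391907}}{r{\left(-1032,-1282 \right)}} = \frac{52039524139}{28396 \left(-2671877\right)} + \frac{- \frac{2072150}{-1863848} + \frac{239517}{-2391907}}{-1282 - -1032} = \frac{52039524139}{28396} \left(- \frac{1}{2671877}\right) + \frac{\left(-2072150\right) \left(- \frac{1}{1863848}\right) + 239517 \left(- \frac{1}{2391907}\right)}{-1282 + 1032} = - \frac{52039524139}{75870619292} + \frac{\frac{1036075}{931924} - \frac{239517}{2391907}}{-250} = - \frac{52039524139}{75870619292} + \frac{322140486331}{318439362724} \left(- \frac{1}{250}\right) = - \frac{52039524139}{75870619292} - \frac{322140486331}{79609840681000} = - \frac{1041824806004450682389163}{1510011978551231254463000}$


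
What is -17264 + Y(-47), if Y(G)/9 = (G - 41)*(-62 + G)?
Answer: 69064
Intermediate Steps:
Y(G) = 9*(-62 + G)*(-41 + G) (Y(G) = 9*((G - 41)*(-62 + G)) = 9*((-41 + G)*(-62 + G)) = 9*((-62 + G)*(-41 + G)) = 9*(-62 + G)*(-41 + G))
-17264 + Y(-47) = -17264 + (22878 - 927*(-47) + 9*(-47)²) = -17264 + (22878 + 43569 + 9*2209) = -17264 + (22878 + 43569 + 19881) = -17264 + 86328 = 69064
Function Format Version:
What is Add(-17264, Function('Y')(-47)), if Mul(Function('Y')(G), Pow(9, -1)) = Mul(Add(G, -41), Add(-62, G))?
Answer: 69064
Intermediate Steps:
Function('Y')(G) = Mul(9, Add(-62, G), Add(-41, G)) (Function('Y')(G) = Mul(9, Mul(Add(G, -41), Add(-62, G))) = Mul(9, Mul(Add(-41, G), Add(-62, G))) = Mul(9, Mul(Add(-62, G), Add(-41, G))) = Mul(9, Add(-62, G), Add(-41, G)))
Add(-17264, Function('Y')(-47)) = Add(-17264, Add(22878, Mul(-927, -47), Mul(9, Pow(-47, 2)))) = Add(-17264, Add(22878, 43569, Mul(9, 2209))) = Add(-17264, Add(22878, 43569, 19881)) = Add(-17264, 86328) = 69064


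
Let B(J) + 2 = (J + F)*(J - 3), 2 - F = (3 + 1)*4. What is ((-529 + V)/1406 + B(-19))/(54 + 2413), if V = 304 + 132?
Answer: 1017851/3468602 ≈ 0.29345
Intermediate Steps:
F = -14 (F = 2 - (3 + 1)*4 = 2 - 4*4 = 2 - 1*16 = 2 - 16 = -14)
V = 436
B(J) = -2 + (-14 + J)*(-3 + J) (B(J) = -2 + (J - 14)*(J - 3) = -2 + (-14 + J)*(-3 + J))
((-529 + V)/1406 + B(-19))/(54 + 2413) = ((-529 + 436)/1406 + (40 + (-19)**2 - 17*(-19)))/(54 + 2413) = (-93*1/1406 + (40 + 361 + 323))/2467 = (-93/1406 + 724)*(1/2467) = (1017851/1406)*(1/2467) = 1017851/3468602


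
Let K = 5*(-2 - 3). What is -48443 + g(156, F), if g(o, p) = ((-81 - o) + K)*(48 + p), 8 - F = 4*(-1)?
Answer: -64163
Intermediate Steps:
F = 12 (F = 8 - 4*(-1) = 8 - 1*(-4) = 8 + 4 = 12)
K = -25 (K = 5*(-5) = -25)
g(o, p) = (-106 - o)*(48 + p) (g(o, p) = ((-81 - o) - 25)*(48 + p) = (-106 - o)*(48 + p))
-48443 + g(156, F) = -48443 + (-5088 - 106*12 - 48*156 - 1*156*12) = -48443 + (-5088 - 1272 - 7488 - 1872) = -48443 - 15720 = -64163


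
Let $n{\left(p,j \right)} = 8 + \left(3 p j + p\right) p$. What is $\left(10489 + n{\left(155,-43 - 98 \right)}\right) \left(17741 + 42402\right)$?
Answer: $-609131491579$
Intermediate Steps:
$n{\left(p,j \right)} = 8 + p \left(p + 3 j p\right)$ ($n{\left(p,j \right)} = 8 + \left(3 j p + p\right) p = 8 + \left(p + 3 j p\right) p = 8 + p \left(p + 3 j p\right)$)
$\left(10489 + n{\left(155,-43 - 98 \right)}\right) \left(17741 + 42402\right) = \left(10489 + \left(8 + 155^{2} + 3 \left(-43 - 98\right) 155^{2}\right)\right) \left(17741 + 42402\right) = \left(10489 + \left(8 + 24025 + 3 \left(-141\right) 24025\right)\right) 60143 = \left(10489 + \left(8 + 24025 - 10162575\right)\right) 60143 = \left(10489 - 10138542\right) 60143 = \left(-10128053\right) 60143 = -609131491579$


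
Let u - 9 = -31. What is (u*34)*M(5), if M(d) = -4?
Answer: 2992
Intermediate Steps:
u = -22 (u = 9 - 31 = -22)
(u*34)*M(5) = -22*34*(-4) = -748*(-4) = 2992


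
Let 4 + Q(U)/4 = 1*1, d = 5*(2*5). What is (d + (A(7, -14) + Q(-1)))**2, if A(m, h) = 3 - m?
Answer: 1156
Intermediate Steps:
d = 50 (d = 5*10 = 50)
Q(U) = -12 (Q(U) = -16 + 4*(1*1) = -16 + 4*1 = -16 + 4 = -12)
(d + (A(7, -14) + Q(-1)))**2 = (50 + ((3 - 1*7) - 12))**2 = (50 + ((3 - 7) - 12))**2 = (50 + (-4 - 12))**2 = (50 - 16)**2 = 34**2 = 1156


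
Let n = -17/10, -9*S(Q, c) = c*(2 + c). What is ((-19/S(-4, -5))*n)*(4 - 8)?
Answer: 1938/25 ≈ 77.520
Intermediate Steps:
S(Q, c) = -c*(2 + c)/9
n = -17/10 (n = -17*⅒ = -17/10 ≈ -1.7000)
((-19/S(-4, -5))*n)*(4 - 8) = (-19*9/(5*(2 - 5))*(-17/10))*(4 - 8) = (-19/((-⅑*(-5)*(-3)))*(-17/10))*(-4) = (-19/(-5/3)*(-17/10))*(-4) = (-19*(-⅗)*(-17/10))*(-4) = ((57/5)*(-17/10))*(-4) = -969/50*(-4) = 1938/25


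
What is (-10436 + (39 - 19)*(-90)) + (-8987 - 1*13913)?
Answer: -35136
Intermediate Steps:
(-10436 + (39 - 19)*(-90)) + (-8987 - 1*13913) = (-10436 + 20*(-90)) + (-8987 - 13913) = (-10436 - 1800) - 22900 = -12236 - 22900 = -35136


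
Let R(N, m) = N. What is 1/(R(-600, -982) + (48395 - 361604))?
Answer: -1/313809 ≈ -3.1867e-6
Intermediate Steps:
1/(R(-600, -982) + (48395 - 361604)) = 1/(-600 + (48395 - 361604)) = 1/(-600 - 313209) = 1/(-313809) = -1/313809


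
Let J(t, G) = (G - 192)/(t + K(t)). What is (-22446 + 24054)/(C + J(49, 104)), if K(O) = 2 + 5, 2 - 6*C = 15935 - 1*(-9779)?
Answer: -33768/90025 ≈ -0.37510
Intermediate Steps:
C = -12856/3 (C = ⅓ - (15935 - 1*(-9779))/6 = ⅓ - (15935 + 9779)/6 = ⅓ - ⅙*25714 = ⅓ - 12857/3 = -12856/3 ≈ -4285.3)
K(O) = 7
J(t, G) = (-192 + G)/(7 + t) (J(t, G) = (G - 192)/(t + 7) = (-192 + G)/(7 + t))
(-22446 + 24054)/(C + J(49, 104)) = (-22446 + 24054)/(-12856/3 + (-192 + 104)/(7 + 49)) = 1608/(-12856/3 - 88/56) = 1608/(-12856/3 + (1/56)*(-88)) = 1608/(-12856/3 - 11/7) = 1608/(-90025/21) = 1608*(-21/90025) = -33768/90025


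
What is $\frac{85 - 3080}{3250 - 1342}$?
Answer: $- \frac{2995}{1908} \approx -1.5697$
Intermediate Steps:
$\frac{85 - 3080}{3250 - 1342} = - \frac{2995}{1908}$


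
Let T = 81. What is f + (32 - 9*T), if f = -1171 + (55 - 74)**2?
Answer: -1507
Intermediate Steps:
f = -810 (f = -1171 + (-19)**2 = -1171 + 361 = -810)
f + (32 - 9*T) = -810 + (32 - 9*81) = -810 + (32 - 729) = -810 - 697 = -1507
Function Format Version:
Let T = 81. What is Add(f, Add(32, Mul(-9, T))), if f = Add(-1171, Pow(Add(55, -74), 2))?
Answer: -1507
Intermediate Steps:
f = -810 (f = Add(-1171, Pow(-19, 2)) = Add(-1171, 361) = -810)
Add(f, Add(32, Mul(-9, T))) = Add(-810, Add(32, Mul(-9, 81))) = Add(-810, Add(32, -729)) = Add(-810, -697) = -1507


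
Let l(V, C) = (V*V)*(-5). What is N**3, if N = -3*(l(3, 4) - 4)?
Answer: 3176523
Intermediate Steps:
l(V, C) = -5*V**2 (l(V, C) = V**2*(-5) = -5*V**2)
N = 147 (N = -3*(-5*3**2 - 4) = -3*(-5*9 - 4) = -3*(-45 - 4) = -3*(-49) = 147)
N**3 = 147**3 = 3176523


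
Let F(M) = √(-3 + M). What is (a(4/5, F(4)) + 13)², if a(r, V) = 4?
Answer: 289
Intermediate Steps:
(a(4/5, F(4)) + 13)² = (4 + 13)² = 17² = 289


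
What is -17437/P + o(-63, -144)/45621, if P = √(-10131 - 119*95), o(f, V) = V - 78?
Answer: -2/411 + 17437*I*√5359/10718 ≈ -0.0048662 + 119.1*I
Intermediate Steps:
o(f, V) = -78 + V
P = 2*I*√5359 (P = √(-10131 - 11305) = √(-21436) = 2*I*√5359 ≈ 146.41*I)
-17437/P + o(-63, -144)/45621 = -17437*(-I*√5359/10718) + (-78 - 144)/45621 = -(-17437)*I*√5359/10718 - 222*1/45621 = 17437*I*√5359/10718 - 2/411 = -2/411 + 17437*I*√5359/10718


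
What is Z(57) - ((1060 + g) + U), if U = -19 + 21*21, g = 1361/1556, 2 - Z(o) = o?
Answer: -2392933/1556 ≈ -1537.9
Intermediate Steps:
Z(o) = 2 - o
g = 1361/1556 (g = 1361*(1/1556) = 1361/1556 ≈ 0.87468)
U = 422 (U = -19 + 441 = 422)
Z(57) - ((1060 + g) + U) = (2 - 1*57) - ((1060 + 1361/1556) + 422) = (2 - 57) - (1650721/1556 + 422) = -55 - 1*2307353/1556 = -55 - 2307353/1556 = -2392933/1556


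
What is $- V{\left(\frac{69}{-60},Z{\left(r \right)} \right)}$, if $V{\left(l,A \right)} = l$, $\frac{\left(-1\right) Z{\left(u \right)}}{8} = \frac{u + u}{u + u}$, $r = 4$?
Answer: $\frac{23}{20} \approx 1.15$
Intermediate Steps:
$Z{\left(u \right)} = -8$ ($Z{\left(u \right)} = - 8 \frac{u + u}{u + u} = - 8 \frac{2 u}{2 u} = - 8 \cdot 2 u \frac{1}{2 u} = \left(-8\right) 1 = -8$)
$- V{\left(\frac{69}{-60},Z{\left(r \right)} \right)} = - \frac{69}{-60} = - \frac{69 \left(-1\right)}{60} = \left(-1\right) \left(- \frac{23}{20}\right) = \frac{23}{20}$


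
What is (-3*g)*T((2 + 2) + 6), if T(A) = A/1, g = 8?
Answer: -240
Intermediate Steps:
T(A) = A (T(A) = A*1 = A)
(-3*g)*T((2 + 2) + 6) = (-3*8)*((2 + 2) + 6) = -24*(4 + 6) = -24*10 = -240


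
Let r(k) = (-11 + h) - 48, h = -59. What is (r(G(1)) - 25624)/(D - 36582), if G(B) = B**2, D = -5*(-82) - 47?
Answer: 25742/36219 ≈ 0.71073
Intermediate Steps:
D = 363 (D = 410 - 47 = 363)
r(k) = -118 (r(k) = (-11 - 59) - 48 = -70 - 48 = -118)
(r(G(1)) - 25624)/(D - 36582) = (-118 - 25624)/(363 - 36582) = -25742/(-36219) = -25742*(-1/36219) = 25742/36219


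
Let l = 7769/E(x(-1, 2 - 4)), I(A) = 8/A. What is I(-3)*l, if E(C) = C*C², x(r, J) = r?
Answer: 62152/3 ≈ 20717.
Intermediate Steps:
E(C) = C³
l = -7769 (l = 7769/((-1)³) = 7769/(-1) = 7769*(-1) = -7769)
I(-3)*l = (8/(-3))*(-7769) = (8*(-⅓))*(-7769) = -8/3*(-7769) = 62152/3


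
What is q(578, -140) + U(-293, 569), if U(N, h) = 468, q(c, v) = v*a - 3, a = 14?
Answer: -1495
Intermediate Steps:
q(c, v) = -3 + 14*v (q(c, v) = v*14 - 3 = 14*v - 3 = -3 + 14*v)
q(578, -140) + U(-293, 569) = (-3 + 14*(-140)) + 468 = (-3 - 1960) + 468 = -1963 + 468 = -1495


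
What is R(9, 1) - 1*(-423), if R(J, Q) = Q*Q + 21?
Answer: 445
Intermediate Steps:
R(J, Q) = 21 + Q² (R(J, Q) = Q² + 21 = 21 + Q²)
R(9, 1) - 1*(-423) = (21 + 1²) - 1*(-423) = (21 + 1) + 423 = 22 + 423 = 445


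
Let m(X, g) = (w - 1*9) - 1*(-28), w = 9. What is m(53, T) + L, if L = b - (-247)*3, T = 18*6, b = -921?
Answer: -152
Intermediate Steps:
T = 108
L = -180 (L = -921 - (-247)*3 = -921 - 1*(-741) = -921 + 741 = -180)
m(X, g) = 28 (m(X, g) = (9 - 1*9) - 1*(-28) = (9 - 9) + 28 = 0 + 28 = 28)
m(53, T) + L = 28 - 180 = -152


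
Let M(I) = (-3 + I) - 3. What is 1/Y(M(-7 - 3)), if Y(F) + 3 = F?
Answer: -1/19 ≈ -0.052632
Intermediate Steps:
M(I) = -6 + I
Y(F) = -3 + F
1/Y(M(-7 - 3)) = 1/(-3 + (-6 + (-7 - 3))) = 1/(-3 + (-6 - 10)) = 1/(-3 - 16) = 1/(-19) = -1/19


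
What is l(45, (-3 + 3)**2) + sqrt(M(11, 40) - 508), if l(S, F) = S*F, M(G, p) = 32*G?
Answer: 2*I*sqrt(39) ≈ 12.49*I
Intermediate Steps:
l(S, F) = F*S
l(45, (-3 + 3)**2) + sqrt(M(11, 40) - 508) = (-3 + 3)**2*45 + sqrt(32*11 - 508) = 0**2*45 + sqrt(352 - 508) = 0*45 + sqrt(-156) = 0 + 2*I*sqrt(39) = 2*I*sqrt(39)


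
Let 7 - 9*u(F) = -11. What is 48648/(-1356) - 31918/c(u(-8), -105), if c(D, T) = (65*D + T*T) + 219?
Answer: -24858465/642631 ≈ -38.682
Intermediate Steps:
u(F) = 2 (u(F) = 7/9 - ⅑*(-11) = 7/9 + 11/9 = 2)
c(D, T) = 219 + T² + 65*D (c(D, T) = (65*D + T²) + 219 = (T² + 65*D) + 219 = 219 + T² + 65*D)
48648/(-1356) - 31918/c(u(-8), -105) = 48648/(-1356) - 31918/(219 + (-105)² + 65*2) = 48648*(-1/1356) - 31918/(219 + 11025 + 130) = -4054/113 - 31918/11374 = -4054/113 - 31918*1/11374 = -4054/113 - 15959/5687 = -24858465/642631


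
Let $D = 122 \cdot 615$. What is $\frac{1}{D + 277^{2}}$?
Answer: $\frac{1}{151759} \approx 6.5894 \cdot 10^{-6}$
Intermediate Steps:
$D = 75030$
$\frac{1}{D + 277^{2}} = \frac{1}{75030 + 277^{2}} = \frac{1}{75030 + 76729} = \frac{1}{151759}$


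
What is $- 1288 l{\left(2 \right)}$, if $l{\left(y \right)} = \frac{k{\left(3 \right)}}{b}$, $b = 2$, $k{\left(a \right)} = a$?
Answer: $-1932$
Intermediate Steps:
$l{\left(y \right)} = \frac{3}{2}$
$- 1288 l{\left(2 \right)} = \left(-1288\right) \frac{3}{2} = -1932$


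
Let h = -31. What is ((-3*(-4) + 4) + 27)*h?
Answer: -1333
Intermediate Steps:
((-3*(-4) + 4) + 27)*h = ((-3*(-4) + 4) + 27)*(-31) = ((12 + 4) + 27)*(-31) = (16 + 27)*(-31) = 43*(-31) = -1333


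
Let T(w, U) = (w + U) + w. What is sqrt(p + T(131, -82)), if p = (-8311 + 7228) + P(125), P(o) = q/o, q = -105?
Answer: 2*I*sqrt(5649)/5 ≈ 30.064*I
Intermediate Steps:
T(w, U) = U + 2*w (T(w, U) = (U + w) + w = U + 2*w)
P(o) = -105/o
p = -27096/25 (p = (-8311 + 7228) - 105/125 = -1083 - 105*1/125 = -1083 - 21/25 = -27096/25 ≈ -1083.8)
sqrt(p + T(131, -82)) = sqrt(-27096/25 + (-82 + 2*131)) = sqrt(-27096/25 + (-82 + 262)) = sqrt(-27096/25 + 180) = sqrt(-22596/25) = 2*I*sqrt(5649)/5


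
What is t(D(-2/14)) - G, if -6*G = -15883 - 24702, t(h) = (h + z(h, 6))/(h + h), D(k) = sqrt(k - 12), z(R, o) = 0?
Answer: -20291/3 ≈ -6763.7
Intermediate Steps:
D(k) = sqrt(-12 + k)
t(h) = 1/2 (t(h) = (h + 0)/(h + h) = h/((2*h)) = h*(1/(2*h)) = 1/2)
G = 40585/6 (G = -(-15883 - 24702)/6 = -1/6*(-40585) = 40585/6 ≈ 6764.2)
t(D(-2/14)) - G = 1/2 - 1*40585/6 = 1/2 - 40585/6 = -20291/3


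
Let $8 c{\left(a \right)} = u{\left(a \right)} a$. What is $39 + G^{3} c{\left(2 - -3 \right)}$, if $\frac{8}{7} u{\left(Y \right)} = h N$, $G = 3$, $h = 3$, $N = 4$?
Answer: $\frac{3459}{16} \approx 216.19$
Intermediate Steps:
$u{\left(Y \right)} = \frac{21}{2}$ ($u{\left(Y \right)} = \frac{7 \cdot 3 \cdot 4}{8} = \frac{7}{8} \cdot 12 = \frac{21}{2}$)
$c{\left(a \right)} = \frac{21 a}{16}$ ($c{\left(a \right)} = \frac{\frac{21}{2} a}{8} = \frac{21 a}{16}$)
$39 + G^{3} c{\left(2 - -3 \right)} = 39 + 3^{3} \frac{21 \left(2 - -3\right)}{16} = 39 + 27 \frac{21 \left(2 + 3\right)}{16} = 39 + 27 \cdot \frac{21}{16} \cdot 5 = 39 + 27 \cdot \frac{105}{16} = 39 + \frac{2835}{16} = \frac{3459}{16}$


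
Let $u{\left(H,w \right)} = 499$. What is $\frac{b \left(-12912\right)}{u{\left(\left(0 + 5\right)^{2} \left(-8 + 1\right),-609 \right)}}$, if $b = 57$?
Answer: $- \frac{735984}{499} \approx -1474.9$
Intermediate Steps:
$\frac{b \left(-12912\right)}{u{\left(\left(0 + 5\right)^{2} \left(-8 + 1\right),-609 \right)}} = \frac{57 \left(-12912\right)}{499} = \left(-735984\right) \frac{1}{499} = - \frac{735984}{499}$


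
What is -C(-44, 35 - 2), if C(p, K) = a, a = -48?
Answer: 48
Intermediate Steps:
C(p, K) = -48
-C(-44, 35 - 2) = -1*(-48) = 48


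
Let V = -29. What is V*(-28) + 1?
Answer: 813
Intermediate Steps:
V*(-28) + 1 = -29*(-28) + 1 = 812 + 1 = 813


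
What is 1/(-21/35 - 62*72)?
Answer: -5/22323 ≈ -0.00022398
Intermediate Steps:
1/(-21/35 - 62*72) = 1/(-21*1/35 - 4464) = 1/(-⅗ - 4464) = 1/(-22323/5) = -5/22323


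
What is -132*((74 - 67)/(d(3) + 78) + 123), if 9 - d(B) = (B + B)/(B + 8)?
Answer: -5150200/317 ≈ -16247.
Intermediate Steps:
d(B) = 9 - 2*B/(8 + B) (d(B) = 9 - (B + B)/(B + 8) = 9 - 2*B/(8 + B))
-132*((74 - 67)/(d(3) + 78) + 123) = -132*((74 - 67)/((72 + 7*3)/(8 + 3) + 78) + 123) = -132*(7/((72 + 21)/11 + 78) + 123) = -132*(7/((1/11)*93 + 78) + 123) = -132*(7/(93/11 + 78) + 123) = -132*(7/(951/11) + 123) = -132*(7*(11/951) + 123) = -132*(77/951 + 123) = -132*117050/951 = -5150200/317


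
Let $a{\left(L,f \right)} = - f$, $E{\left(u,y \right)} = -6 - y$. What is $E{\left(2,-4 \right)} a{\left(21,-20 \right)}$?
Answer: $-40$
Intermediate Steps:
$E{\left(2,-4 \right)} a{\left(21,-20 \right)} = \left(-6 - -4\right) \left(\left(-1\right) \left(-20\right)\right) = \left(-6 + 4\right) 20 = \left(-2\right) 20 = -40$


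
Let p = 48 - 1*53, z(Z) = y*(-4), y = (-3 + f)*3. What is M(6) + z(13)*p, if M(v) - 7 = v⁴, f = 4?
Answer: 1363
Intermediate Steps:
y = 3 (y = (-3 + 4)*3 = 1*3 = 3)
z(Z) = -12 (z(Z) = 3*(-4) = -12)
M(v) = 7 + v⁴
p = -5 (p = 48 - 53 = -5)
M(6) + z(13)*p = (7 + 6⁴) - 12*(-5) = (7 + 1296) + 60 = 1303 + 60 = 1363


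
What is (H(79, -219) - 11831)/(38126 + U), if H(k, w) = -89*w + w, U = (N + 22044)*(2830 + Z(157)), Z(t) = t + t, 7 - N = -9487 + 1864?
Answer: 7441/93333182 ≈ 7.9725e-5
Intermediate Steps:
N = 7630 (N = 7 - (-9487 + 1864) = 7 - 1*(-7623) = 7 + 7623 = 7630)
Z(t) = 2*t
U = 93295056 (U = (7630 + 22044)*(2830 + 2*157) = 29674*(2830 + 314) = 29674*3144 = 93295056)
H(k, w) = -88*w
(H(79, -219) - 11831)/(38126 + U) = (-88*(-219) - 11831)/(38126 + 93295056) = (19272 - 11831)/93333182 = 7441*(1/93333182) = 7441/93333182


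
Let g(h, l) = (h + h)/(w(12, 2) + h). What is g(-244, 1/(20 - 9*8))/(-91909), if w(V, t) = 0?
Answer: -2/91909 ≈ -2.1761e-5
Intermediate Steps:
g(h, l) = 2 (g(h, l) = (h + h)/(0 + h) = (2*h)/h = 2)
g(-244, 1/(20 - 9*8))/(-91909) = 2/(-91909) = 2*(-1/91909) = -2/91909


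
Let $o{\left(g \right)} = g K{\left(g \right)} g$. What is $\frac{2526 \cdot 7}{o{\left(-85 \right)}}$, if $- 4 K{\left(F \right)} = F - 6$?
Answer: $\frac{10104}{93925} \approx 0.10758$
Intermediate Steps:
$K{\left(F \right)} = \frac{3}{2} - \frac{F}{4}$ ($K{\left(F \right)} = - \frac{F - 6}{4} = - \frac{-6 + F}{4} = \frac{3}{2} - \frac{F}{4}$)
$o{\left(g \right)} = g^{2} \left(\frac{3}{2} - \frac{g}{4}\right)$ ($o{\left(g \right)} = g \left(\frac{3}{2} - \frac{g}{4}\right) g = g^{2} \left(\frac{3}{2} - \frac{g}{4}\right)$)
$\frac{2526 \cdot 7}{o{\left(-85 \right)}} = \frac{2526 \cdot 7}{\frac{1}{4} \left(-85\right)^{2} \left(6 - -85\right)} = \frac{17682}{\frac{1}{4} \cdot 7225 \left(6 + 85\right)} = \frac{17682}{\frac{1}{4} \cdot 7225 \cdot 91} = \frac{17682}{\frac{657475}{4}} = 17682 \cdot \frac{4}{657475} = \frac{10104}{93925}$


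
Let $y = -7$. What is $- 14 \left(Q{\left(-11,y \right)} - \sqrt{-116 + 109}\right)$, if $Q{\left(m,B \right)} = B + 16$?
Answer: $-126 + 14 i \sqrt{7} \approx -126.0 + 37.041 i$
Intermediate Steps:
$Q{\left(m,B \right)} = 16 + B$
$- 14 \left(Q{\left(-11,y \right)} - \sqrt{-116 + 109}\right) = - 14 \left(\left(16 - 7\right) - \sqrt{-116 + 109}\right) = - 14 \left(9 - \sqrt{-7}\right) = - 14 \left(9 - i \sqrt{7}\right) = -126 + 14 i \sqrt{7}$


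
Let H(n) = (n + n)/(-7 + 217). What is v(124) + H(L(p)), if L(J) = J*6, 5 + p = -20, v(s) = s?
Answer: 858/7 ≈ 122.57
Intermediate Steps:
p = -25 (p = -5 - 20 = -25)
L(J) = 6*J
H(n) = n/105 (H(n) = (2*n)/210 = (2*n)*(1/210) = n/105)
v(124) + H(L(p)) = 124 + (6*(-25))/105 = 124 + (1/105)*(-150) = 124 - 10/7 = 858/7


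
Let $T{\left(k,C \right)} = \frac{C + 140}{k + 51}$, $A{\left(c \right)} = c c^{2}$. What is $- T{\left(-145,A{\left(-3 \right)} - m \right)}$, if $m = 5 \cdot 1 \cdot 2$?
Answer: $\frac{103}{94} \approx 1.0957$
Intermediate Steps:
$A{\left(c \right)} = c^{3}$
$m = 10$ ($m = 5 \cdot 2 = 10$)
$T{\left(k,C \right)} = \frac{140 + C}{51 + k}$
$- T{\left(-145,A{\left(-3 \right)} - m \right)} = - \frac{140 + \left(\left(-3\right)^{3} - 10\right)}{51 - 145} = - \frac{140 - 37}{-94} = - \frac{\left(-1\right) \left(140 - 37\right)}{94} = - \frac{\left(-1\right) 103}{94} = \left(-1\right) \left(- \frac{103}{94}\right) = \frac{103}{94}$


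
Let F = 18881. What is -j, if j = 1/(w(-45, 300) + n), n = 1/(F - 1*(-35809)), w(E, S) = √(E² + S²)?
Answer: 54690/275246416102499 - 44864941500*√409/275246416102499 ≈ -0.0032965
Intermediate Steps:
n = 1/54690 (n = 1/(18881 - 1*(-35809)) = 1/(18881 + 35809) = 1/54690 ≈ 1.8285e-5)
j = 1/(1/54690 + 15*√409) (j = 1/(√((-45)² + 300²) + 1/54690) = 1/(√(2025 + 90000) + 1/54690) = 1/(√92025 + 1/54690) = 1/(15*√409 + 1/54690) = 1/(1/54690 + 15*√409) ≈ 0.0032965)
-j = -(-54690/275246416102499 + 44864941500*√409/275246416102499) = 54690/275246416102499 - 44864941500*√409/275246416102499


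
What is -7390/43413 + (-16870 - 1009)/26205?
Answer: -107759553/126404185 ≈ -0.85250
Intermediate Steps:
-7390/43413 + (-16870 - 1009)/26205 = -7390*1/43413 - 17879*1/26205 = -7390/43413 - 17879/26205 = -107759553/126404185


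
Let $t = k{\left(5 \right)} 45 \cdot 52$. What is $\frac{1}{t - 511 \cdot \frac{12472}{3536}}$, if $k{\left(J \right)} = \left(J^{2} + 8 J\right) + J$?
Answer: $\frac{442}{71602951} \approx 6.1729 \cdot 10^{-6}$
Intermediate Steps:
$k{\left(J \right)} = J^{2} + 9 J$
$t = 163800$ ($t = 5 \left(9 + 5\right) 45 \cdot 52 = 5 \cdot 14 \cdot 45 \cdot 52 = 70 \cdot 45 \cdot 52 = 3150 \cdot 52 = 163800$)
$\frac{1}{t - 511 \cdot \frac{12472}{3536}} = \frac{1}{163800 - 511 \cdot \frac{12472}{3536}} = \frac{1}{163800 - 511 \cdot 12472 \cdot \frac{1}{3536}} = \frac{1}{163800 - \frac{796649}{442}} = \frac{1}{\frac{71602951}{442}} = \frac{442}{71602951}$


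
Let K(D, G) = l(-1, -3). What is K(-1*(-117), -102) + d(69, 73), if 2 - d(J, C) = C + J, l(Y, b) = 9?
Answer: -131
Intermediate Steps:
K(D, G) = 9
d(J, C) = 2 - C - J (d(J, C) = 2 - (C + J) = 2 + (-C - J) = 2 - C - J)
K(-1*(-117), -102) + d(69, 73) = 9 + (2 - 1*73 - 1*69) = 9 + (2 - 73 - 69) = 9 - 140 = -131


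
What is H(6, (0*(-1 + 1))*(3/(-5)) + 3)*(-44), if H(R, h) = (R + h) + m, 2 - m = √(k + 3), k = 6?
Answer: -352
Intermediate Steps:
m = -1 (m = 2 - √(6 + 3) = 2 - √9 = 2 - 1*3 = 2 - 3 = -1)
H(R, h) = -1 + R + h (H(R, h) = (R + h) - 1 = -1 + R + h)
H(6, (0*(-1 + 1))*(3/(-5)) + 3)*(-44) = (-1 + 6 + ((0*(-1 + 1))*(3/(-5)) + 3))*(-44) = (-1 + 6 + ((0*0)*(3*(-⅕)) + 3))*(-44) = (-1 + 6 + (0*(-⅗) + 3))*(-44) = (-1 + 6 + (0 + 3))*(-44) = (-1 + 6 + 3)*(-44) = 8*(-44) = -352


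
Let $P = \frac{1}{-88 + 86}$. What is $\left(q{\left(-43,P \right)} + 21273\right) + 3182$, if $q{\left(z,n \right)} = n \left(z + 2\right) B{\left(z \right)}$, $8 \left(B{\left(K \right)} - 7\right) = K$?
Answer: $\frac{391813}{16} \approx 24488.0$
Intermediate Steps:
$P = - \frac{1}{2}$ ($P = \frac{1}{-2} = - \frac{1}{2} \approx -0.5$)
$B{\left(K \right)} = 7 + \frac{K}{8}$
$q{\left(z,n \right)} = n \left(2 + z\right) \left(7 + \frac{z}{8}\right)$ ($q{\left(z,n \right)} = n \left(z + 2\right) \left(7 + \frac{z}{8}\right) = n \left(2 + z\right) \left(7 + \frac{z}{8}\right)$)
$\left(q{\left(-43,P \right)} + 21273\right) + 3182 = \left(\frac{1}{8} \left(- \frac{1}{2}\right) \left(2 - 43\right) \left(56 - 43\right) + 21273\right) + 3182 = \left(\frac{1}{8} \left(- \frac{1}{2}\right) \left(-41\right) 13 + 21273\right) + 3182 = \left(\frac{533}{16} + 21273\right) + 3182 = \frac{340901}{16} + 3182 = \frac{391813}{16}$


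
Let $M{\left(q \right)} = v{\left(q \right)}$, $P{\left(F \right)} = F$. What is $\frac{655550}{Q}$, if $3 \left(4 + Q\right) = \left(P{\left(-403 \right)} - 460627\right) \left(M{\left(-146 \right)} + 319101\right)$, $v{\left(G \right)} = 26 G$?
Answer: $- \frac{983325}{72682532081} \approx -1.3529 \cdot 10^{-5}$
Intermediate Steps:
$M{\left(q \right)} = 26 q$
$Q = - \frac{145365064162}{3}$ ($Q = -4 + \frac{\left(-403 - 460627\right) \left(26 \left(-146\right) + 319101\right)}{3} = -4 + \frac{\left(-461030\right) \left(-3796 + 319101\right)}{3} = -4 + \frac{\left(-461030\right) 315305}{3} = -4 + \frac{1}{3} \left(-145365064150\right) = -4 - \frac{145365064150}{3} = - \frac{145365064162}{3} \approx -4.8455 \cdot 10^{10}$)
$\frac{655550}{Q} = \frac{655550}{- \frac{145365064162}{3}} = 655550 \left(- \frac{3}{145365064162}\right) = - \frac{983325}{72682532081}$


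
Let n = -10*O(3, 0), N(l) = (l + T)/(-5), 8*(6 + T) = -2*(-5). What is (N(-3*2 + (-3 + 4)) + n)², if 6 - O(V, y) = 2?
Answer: 579121/400 ≈ 1447.8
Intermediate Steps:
O(V, y) = 4 (O(V, y) = 6 - 1*2 = 6 - 2 = 4)
T = -19/4 (T = -6 + (-2*(-5))/8 = -6 + (⅛)*10 = -6 + 5/4 = -19/4 ≈ -4.7500)
N(l) = 19/20 - l/5 (N(l) = (l - 19/4)/(-5) = (-19/4 + l)*(-⅕) = 19/20 - l/5)
n = -40 (n = -10*4 = -40)
(N(-3*2 + (-3 + 4)) + n)² = ((19/20 - (-3*2 + (-3 + 4))/5) - 40)² = ((19/20 - (-6 + 1)/5) - 40)² = ((19/20 - ⅕*(-5)) - 40)² = ((19/20 + 1) - 40)² = (39/20 - 40)² = (-761/20)² = 579121/400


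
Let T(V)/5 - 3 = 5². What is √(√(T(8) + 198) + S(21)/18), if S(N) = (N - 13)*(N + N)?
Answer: √(168 + 117*√2)/3 ≈ 6.0870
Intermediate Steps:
S(N) = 2*N*(-13 + N) (S(N) = (-13 + N)*(2*N) = 2*N*(-13 + N))
T(V) = 140 (T(V) = 15 + 5*5² = 15 + 5*25 = 15 + 125 = 140)
√(√(T(8) + 198) + S(21)/18) = √(√(140 + 198) + (2*21*(-13 + 21))/18) = √(√338 + (2*21*8)*(1/18)) = √(13*√2 + 336*(1/18)) = √(13*√2 + 56/3) = √(56/3 + 13*√2)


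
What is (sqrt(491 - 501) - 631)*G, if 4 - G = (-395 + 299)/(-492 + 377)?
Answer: -229684/115 + 364*I*sqrt(10)/115 ≈ -1997.3 + 10.009*I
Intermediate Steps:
G = 364/115 (G = 4 - (-395 + 299)/(-492 + 377) = 4 - (-96)/(-115) = 4 - (-96)*(-1)/115 = 4 - 1*96/115 = 4 - 96/115 = 364/115 ≈ 3.1652)
(sqrt(491 - 501) - 631)*G = (sqrt(491 - 501) - 631)*(364/115) = (sqrt(-10) - 631)*(364/115) = (I*sqrt(10) - 631)*(364/115) = (-631 + I*sqrt(10))*(364/115) = -229684/115 + 364*I*sqrt(10)/115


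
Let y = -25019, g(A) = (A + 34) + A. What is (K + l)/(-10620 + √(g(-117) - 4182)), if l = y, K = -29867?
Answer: 291444660/56394391 + 27443*I*√4382/56394391 ≈ 5.168 + 0.032213*I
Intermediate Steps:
g(A) = 34 + 2*A (g(A) = (34 + A) + A = 34 + 2*A)
l = -25019
(K + l)/(-10620 + √(g(-117) - 4182)) = (-29867 - 25019)/(-10620 + √((34 + 2*(-117)) - 4182)) = -54886/(-10620 + √((34 - 234) - 4182)) = -54886/(-10620 + √(-200 - 4182)) = -54886/(-10620 + √(-4382)) = -54886/(-10620 + I*√4382)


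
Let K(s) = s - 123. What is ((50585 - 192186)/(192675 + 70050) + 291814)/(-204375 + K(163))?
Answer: -76666691549/53683912875 ≈ -1.4281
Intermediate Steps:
K(s) = -123 + s
((50585 - 192186)/(192675 + 70050) + 291814)/(-204375 + K(163)) = ((50585 - 192186)/(192675 + 70050) + 291814)/(-204375 + (-123 + 163)) = (-141601/262725 + 291814)/(-204375 + 40) = (-141601*1/262725 + 291814)/(-204335) = (-141601/262725 + 291814)*(-1/204335) = (76666691549/262725)*(-1/204335) = -76666691549/53683912875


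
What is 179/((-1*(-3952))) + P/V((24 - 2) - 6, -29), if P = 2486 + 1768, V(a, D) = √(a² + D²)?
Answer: 179/3952 + 4254*√1097/1097 ≈ 128.48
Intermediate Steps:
V(a, D) = √(D² + a²)
P = 4254
179/((-1*(-3952))) + P/V((24 - 2) - 6, -29) = 179/((-1*(-3952))) + 4254/(√((-29)² + ((24 - 2) - 6)²)) = 179/3952 + 4254/(√(841 + (22 - 6)²)) = 179*(1/3952) + 4254/(√(841 + 16²)) = 179/3952 + 4254/(√(841 + 256)) = 179/3952 + 4254/(√1097) = 179/3952 + 4254*(√1097/1097) = 179/3952 + 4254*√1097/1097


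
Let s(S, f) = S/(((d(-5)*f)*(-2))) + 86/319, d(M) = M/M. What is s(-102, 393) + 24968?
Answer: 1043404441/41789 ≈ 24968.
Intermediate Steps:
d(M) = 1
s(S, f) = 86/319 - S/(2*f) (s(S, f) = S/(((1*f)*(-2))) + 86/319 = S/((f*(-2))) + 86*(1/319) = S/((-2*f)) + 86/319 = S*(-1/(2*f)) + 86/319 = -S/(2*f) + 86/319 = 86/319 - S/(2*f))
s(-102, 393) + 24968 = (86/319 - 1/2*(-102)/393) + 24968 = (86/319 - 1/2*(-102)*1/393) + 24968 = (86/319 + 17/131) + 24968 = 16689/41789 + 24968 = 1043404441/41789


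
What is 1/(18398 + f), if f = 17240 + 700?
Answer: 1/36338 ≈ 2.7519e-5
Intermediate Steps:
f = 17940
1/(18398 + f) = 1/(18398 + 17940) = 1/36338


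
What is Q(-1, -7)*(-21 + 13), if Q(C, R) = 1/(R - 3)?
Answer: ⅘ ≈ 0.80000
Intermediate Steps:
Q(C, R) = 1/(-3 + R)
Q(-1, -7)*(-21 + 13) = (-21 + 13)/(-3 - 7) = -8/(-10) = -⅒*(-8) = ⅘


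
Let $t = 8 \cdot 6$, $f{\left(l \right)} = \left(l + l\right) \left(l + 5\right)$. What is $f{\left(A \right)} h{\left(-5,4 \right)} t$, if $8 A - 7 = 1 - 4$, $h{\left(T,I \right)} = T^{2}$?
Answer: $6600$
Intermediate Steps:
$A = \frac{1}{2}$ ($A = \frac{7}{8} + \frac{1 - 4}{8} = \frac{7}{8} + \frac{1}{8} \left(-3\right) = \frac{7}{8} - \frac{3}{8} = \frac{1}{2} \approx 0.5$)
$f{\left(l \right)} = 2 l \left(5 + l\right)$
$t = 48$
$f{\left(A \right)} h{\left(-5,4 \right)} t = 2 \cdot \frac{1}{2} \left(5 + \frac{1}{2}\right) \left(-5\right)^{2} \cdot 48 = 2 \cdot \frac{1}{2} \cdot \frac{11}{2} \cdot 25 \cdot 48 = \frac{11}{2} \cdot 25 \cdot 48 = \frac{275}{2} \cdot 48 = 6600$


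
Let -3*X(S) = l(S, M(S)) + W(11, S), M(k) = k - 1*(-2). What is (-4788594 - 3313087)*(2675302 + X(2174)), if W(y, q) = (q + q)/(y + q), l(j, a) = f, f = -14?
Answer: -6177225607724444/285 ≈ -2.1674e+13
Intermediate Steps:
M(k) = 2 + k (M(k) = k + 2 = 2 + k)
l(j, a) = -14
W(y, q) = 2*q/(q + y) (W(y, q) = (2*q)/(q + y) = 2*q/(q + y))
X(S) = 14/3 - 2*S/(3*(11 + S)) (X(S) = -(-14 + 2*S/(S + 11))/3 = -(-14 + 2*S/(11 + S))/3 = 14/3 - 2*S/(3*(11 + S)))
(-4788594 - 3313087)*(2675302 + X(2174)) = (-4788594 - 3313087)*(2675302 + 2*(77 + 6*2174)/(3*(11 + 2174))) = -8101681*(2675302 + (2/3)*(77 + 13044)/2185) = -8101681*(2675302 + (2/3)*(1/2185)*13121) = -8101681*(2675302 + 26242/6555) = -8101681*17536630852/6555 = -6177225607724444/285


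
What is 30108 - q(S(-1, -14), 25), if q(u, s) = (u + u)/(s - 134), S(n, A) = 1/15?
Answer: 49226582/1635 ≈ 30108.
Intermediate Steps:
S(n, A) = 1/15
q(u, s) = 2*u/(-134 + s) (q(u, s) = (2*u)/(-134 + s) = 2*u/(-134 + s))
30108 - q(S(-1, -14), 25) = 30108 - 2/(15*(-134 + 25)) = 30108 - 2/(15*(-109)) = 30108 - 2*(-1)/(15*109) = 30108 - 1*(-2/1635) = 30108 + 2/1635 = 49226582/1635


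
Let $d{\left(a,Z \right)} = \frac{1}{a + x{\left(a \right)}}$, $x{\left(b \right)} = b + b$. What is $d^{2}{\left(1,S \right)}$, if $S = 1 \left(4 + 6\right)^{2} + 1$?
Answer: $\frac{1}{9} \approx 0.11111$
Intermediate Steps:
$x{\left(b \right)} = 2 b$
$S = 101$ ($S = 1 \cdot 10^{2} + 1 = 1 \cdot 100 + 1 = 100 + 1 = 101$)
$d{\left(a,Z \right)} = \frac{1}{3 a}$ ($d{\left(a,Z \right)} = \frac{1}{a + 2 a} = \frac{1}{3 a}$)
$d^{2}{\left(1,S \right)} = \left(\frac{1}{3 \cdot 1}\right)^{2} = \left(\frac{1}{3} \cdot 1\right)^{2} = \left(\frac{1}{3}\right)^{2} = \frac{1}{9}$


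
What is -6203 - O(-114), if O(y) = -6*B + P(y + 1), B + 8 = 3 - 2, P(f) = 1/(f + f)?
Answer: -1411369/226 ≈ -6245.0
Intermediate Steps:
P(f) = 1/(2*f)
B = -7 (B = -8 + (3 - 2) = -8 + 1 = -7)
O(y) = 42 + 1/(2*(1 + y)) (O(y) = -6*(-7) + 1/(2*(y + 1)) = 42 + 1/(2*(1 + y)))
-6203 - O(-114) = -6203 - (85 + 84*(-114))/(2*(1 - 114)) = -6203 - (85 - 9576)/(2*(-113)) = -6203 - (-1)*(-9491)/(2*113) = -6203 - 1*9491/226 = -6203 - 9491/226 = -1411369/226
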